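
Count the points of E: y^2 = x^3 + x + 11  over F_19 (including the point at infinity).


For each x in F_19, count y with y^2 = x^3 + 1 x + 11 mod 19:
  x = 0: RHS = 11, y in [7, 12]  -> 2 point(s)
  x = 6: RHS = 5, y in [9, 10]  -> 2 point(s)
  x = 7: RHS = 0, y in [0]  -> 1 point(s)
  x = 11: RHS = 4, y in [2, 17]  -> 2 point(s)
  x = 13: RHS = 17, y in [6, 13]  -> 2 point(s)
  x = 15: RHS = 0, y in [0]  -> 1 point(s)
  x = 16: RHS = 0, y in [0]  -> 1 point(s)
  x = 17: RHS = 1, y in [1, 18]  -> 2 point(s)
  x = 18: RHS = 9, y in [3, 16]  -> 2 point(s)
Affine points: 15. Add the point at infinity: total = 16.

#E(F_19) = 16


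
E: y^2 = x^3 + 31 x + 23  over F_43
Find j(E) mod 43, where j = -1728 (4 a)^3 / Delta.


Delta = -16(4 a^3 + 27 b^2) mod 43 = 13
-1728 * (4 a)^3 = -1728 * (4*31)^3 mod 43 = 11
j = 11 * 13^(-1) mod 43 = 24

j = 24 (mod 43)


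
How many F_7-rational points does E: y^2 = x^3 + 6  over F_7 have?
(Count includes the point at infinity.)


For each x in F_7, count y with y^2 = x^3 + 0 x + 6 mod 7:
  x = 1: RHS = 0, y in [0]  -> 1 point(s)
  x = 2: RHS = 0, y in [0]  -> 1 point(s)
  x = 4: RHS = 0, y in [0]  -> 1 point(s)
Affine points: 3. Add the point at infinity: total = 4.

#E(F_7) = 4


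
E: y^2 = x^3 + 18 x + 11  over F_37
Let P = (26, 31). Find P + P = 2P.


Doubling: s = (3 x1^2 + a) / (2 y1)
s = (3*26^2 + 18) / (2*31) mod 37 = 33
x3 = s^2 - 2 x1 mod 37 = 33^2 - 2*26 = 1
y3 = s (x1 - x3) - y1 mod 37 = 33 * (26 - 1) - 31 = 17

2P = (1, 17)


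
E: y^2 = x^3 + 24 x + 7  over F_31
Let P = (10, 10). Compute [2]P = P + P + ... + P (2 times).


k = 2 = 10_2 (binary, LSB first: 01)
Double-and-add from P = (10, 10):
  bit 0 = 0: acc unchanged = O
  bit 1 = 1: acc = O + (18, 3) = (18, 3)

2P = (18, 3)


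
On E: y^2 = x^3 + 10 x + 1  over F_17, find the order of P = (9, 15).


Compute successive multiples of P until we hit O:
  1P = (9, 15)
  2P = (12, 9)
  3P = (0, 1)
  4P = (10, 8)
  5P = (13, 13)
  6P = (8, 10)
  7P = (8, 7)
  8P = (13, 4)
  ... (continuing to 13P)
  13P = O

ord(P) = 13


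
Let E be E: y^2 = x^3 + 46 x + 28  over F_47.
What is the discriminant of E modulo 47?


4 a^3 + 27 b^2 = 4*46^3 + 27*28^2 = 389344 + 21168 = 410512
Delta = -16 * (410512) = -6568192
Delta mod 47 = 11

Delta = 11 (mod 47)


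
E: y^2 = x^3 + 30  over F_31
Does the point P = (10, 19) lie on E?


Check whether y^2 = x^3 + 0 x + 30 (mod 31) for (x, y) = (10, 19).
LHS: y^2 = 19^2 mod 31 = 20
RHS: x^3 + 0 x + 30 = 10^3 + 0*10 + 30 mod 31 = 7
LHS != RHS

No, not on the curve


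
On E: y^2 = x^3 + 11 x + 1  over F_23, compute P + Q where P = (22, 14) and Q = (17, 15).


P != Q, so use the chord formula.
s = (y2 - y1) / (x2 - x1) = (1) / (18) mod 23 = 9
x3 = s^2 - x1 - x2 mod 23 = 9^2 - 22 - 17 = 19
y3 = s (x1 - x3) - y1 mod 23 = 9 * (22 - 19) - 14 = 13

P + Q = (19, 13)


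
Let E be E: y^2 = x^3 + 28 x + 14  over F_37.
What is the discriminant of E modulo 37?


4 a^3 + 27 b^2 = 4*28^3 + 27*14^2 = 87808 + 5292 = 93100
Delta = -16 * (93100) = -1489600
Delta mod 37 = 20

Delta = 20 (mod 37)


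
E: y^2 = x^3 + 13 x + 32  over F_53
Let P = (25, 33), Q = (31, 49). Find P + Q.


P != Q, so use the chord formula.
s = (y2 - y1) / (x2 - x1) = (16) / (6) mod 53 = 38
x3 = s^2 - x1 - x2 mod 53 = 38^2 - 25 - 31 = 10
y3 = s (x1 - x3) - y1 mod 53 = 38 * (25 - 10) - 33 = 7

P + Q = (10, 7)


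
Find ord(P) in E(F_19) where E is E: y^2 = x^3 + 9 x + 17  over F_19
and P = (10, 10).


Compute successive multiples of P until we hit O:
  1P = (10, 10)
  2P = (5, 15)
  3P = (5, 4)
  4P = (10, 9)
  5P = O

ord(P) = 5


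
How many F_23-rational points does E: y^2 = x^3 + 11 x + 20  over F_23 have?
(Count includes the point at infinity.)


For each x in F_23, count y with y^2 = x^3 + 11 x + 20 mod 23:
  x = 1: RHS = 9, y in [3, 20]  -> 2 point(s)
  x = 2: RHS = 4, y in [2, 21]  -> 2 point(s)
  x = 4: RHS = 13, y in [6, 17]  -> 2 point(s)
  x = 5: RHS = 16, y in [4, 19]  -> 2 point(s)
  x = 6: RHS = 3, y in [7, 16]  -> 2 point(s)
  x = 7: RHS = 3, y in [7, 16]  -> 2 point(s)
  x = 10: RHS = 3, y in [7, 16]  -> 2 point(s)
  x = 11: RHS = 0, y in [0]  -> 1 point(s)
  x = 15: RHS = 18, y in [8, 15]  -> 2 point(s)
  x = 18: RHS = 1, y in [1, 22]  -> 2 point(s)
  x = 19: RHS = 4, y in [2, 21]  -> 2 point(s)
  x = 20: RHS = 6, y in [11, 12]  -> 2 point(s)
  x = 21: RHS = 13, y in [6, 17]  -> 2 point(s)
  x = 22: RHS = 8, y in [10, 13]  -> 2 point(s)
Affine points: 27. Add the point at infinity: total = 28.

#E(F_23) = 28


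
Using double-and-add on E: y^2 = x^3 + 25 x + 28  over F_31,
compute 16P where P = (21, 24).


k = 16 = 10000_2 (binary, LSB first: 00001)
Double-and-add from P = (21, 24):
  bit 0 = 0: acc unchanged = O
  bit 1 = 0: acc unchanged = O
  bit 2 = 0: acc unchanged = O
  bit 3 = 0: acc unchanged = O
  bit 4 = 1: acc = O + (13, 15) = (13, 15)

16P = (13, 15)


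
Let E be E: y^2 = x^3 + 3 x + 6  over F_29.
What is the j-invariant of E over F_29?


Delta = -16(4 a^3 + 27 b^2) mod 29 = 4
-1728 * (4 a)^3 = -1728 * (4*3)^3 mod 29 = 1
j = 1 * 4^(-1) mod 29 = 22

j = 22 (mod 29)


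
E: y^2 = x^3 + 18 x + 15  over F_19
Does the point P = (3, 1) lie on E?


Check whether y^2 = x^3 + 18 x + 15 (mod 19) for (x, y) = (3, 1).
LHS: y^2 = 1^2 mod 19 = 1
RHS: x^3 + 18 x + 15 = 3^3 + 18*3 + 15 mod 19 = 1
LHS = RHS

Yes, on the curve


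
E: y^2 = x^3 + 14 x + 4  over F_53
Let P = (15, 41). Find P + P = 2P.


Doubling: s = (3 x1^2 + a) / (2 y1)
s = (3*15^2 + 14) / (2*41) mod 53 = 0
x3 = s^2 - 2 x1 mod 53 = 0^2 - 2*15 = 23
y3 = s (x1 - x3) - y1 mod 53 = 0 * (15 - 23) - 41 = 12

2P = (23, 12)


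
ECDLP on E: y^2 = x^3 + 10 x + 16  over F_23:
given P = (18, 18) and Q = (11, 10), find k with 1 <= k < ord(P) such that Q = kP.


Enumerate multiples of P until we hit Q = (11, 10):
  1P = (18, 18)
  2P = (19, 2)
  3P = (12, 1)
  4P = (17, 4)
  5P = (0, 4)
  6P = (11, 13)
  7P = (10, 14)
  8P = (1, 2)
  9P = (6, 19)
  10P = (3, 21)
  11P = (14, 18)
  12P = (14, 5)
  13P = (3, 2)
  14P = (6, 4)
  15P = (1, 21)
  16P = (10, 9)
  17P = (11, 10)
Match found at i = 17.

k = 17


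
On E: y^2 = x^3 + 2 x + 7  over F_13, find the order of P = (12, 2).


Compute successive multiples of P until we hit O:
  1P = (12, 2)
  2P = (6, 12)
  3P = (5, 8)
  4P = (10, 0)
  5P = (5, 5)
  6P = (6, 1)
  7P = (12, 11)
  8P = O

ord(P) = 8


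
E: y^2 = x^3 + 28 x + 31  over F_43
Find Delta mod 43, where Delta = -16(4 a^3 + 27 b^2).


4 a^3 + 27 b^2 = 4*28^3 + 27*31^2 = 87808 + 25947 = 113755
Delta = -16 * (113755) = -1820080
Delta mod 43 = 24

Delta = 24 (mod 43)


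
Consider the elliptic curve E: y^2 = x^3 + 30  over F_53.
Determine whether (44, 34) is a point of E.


Check whether y^2 = x^3 + 0 x + 30 (mod 53) for (x, y) = (44, 34).
LHS: y^2 = 34^2 mod 53 = 43
RHS: x^3 + 0 x + 30 = 44^3 + 0*44 + 30 mod 53 = 43
LHS = RHS

Yes, on the curve


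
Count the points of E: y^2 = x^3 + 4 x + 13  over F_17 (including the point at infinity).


For each x in F_17, count y with y^2 = x^3 + 4 x + 13 mod 17:
  x = 0: RHS = 13, y in [8, 9]  -> 2 point(s)
  x = 1: RHS = 1, y in [1, 16]  -> 2 point(s)
  x = 3: RHS = 1, y in [1, 16]  -> 2 point(s)
  x = 4: RHS = 8, y in [5, 12]  -> 2 point(s)
  x = 6: RHS = 15, y in [7, 10]  -> 2 point(s)
  x = 8: RHS = 13, y in [8, 9]  -> 2 point(s)
  x = 9: RHS = 13, y in [8, 9]  -> 2 point(s)
  x = 10: RHS = 16, y in [4, 13]  -> 2 point(s)
  x = 12: RHS = 4, y in [2, 15]  -> 2 point(s)
  x = 13: RHS = 1, y in [1, 16]  -> 2 point(s)
  x = 14: RHS = 8, y in [5, 12]  -> 2 point(s)
  x = 16: RHS = 8, y in [5, 12]  -> 2 point(s)
Affine points: 24. Add the point at infinity: total = 25.

#E(F_17) = 25


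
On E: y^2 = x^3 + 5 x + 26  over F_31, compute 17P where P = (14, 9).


k = 17 = 10001_2 (binary, LSB first: 10001)
Double-and-add from P = (14, 9):
  bit 0 = 1: acc = O + (14, 9) = (14, 9)
  bit 1 = 0: acc unchanged = (14, 9)
  bit 2 = 0: acc unchanged = (14, 9)
  bit 3 = 0: acc unchanged = (14, 9)
  bit 4 = 1: acc = (14, 9) + (13, 26) = (14, 22)

17P = (14, 22)


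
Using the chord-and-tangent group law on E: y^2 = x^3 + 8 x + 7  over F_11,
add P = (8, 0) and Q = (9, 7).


P != Q, so use the chord formula.
s = (y2 - y1) / (x2 - x1) = (7) / (1) mod 11 = 7
x3 = s^2 - x1 - x2 mod 11 = 7^2 - 8 - 9 = 10
y3 = s (x1 - x3) - y1 mod 11 = 7 * (8 - 10) - 0 = 8

P + Q = (10, 8)


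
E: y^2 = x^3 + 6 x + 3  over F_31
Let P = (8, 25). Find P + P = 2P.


Doubling: s = (3 x1^2 + a) / (2 y1)
s = (3*8^2 + 6) / (2*25) mod 31 = 30
x3 = s^2 - 2 x1 mod 31 = 30^2 - 2*8 = 16
y3 = s (x1 - x3) - y1 mod 31 = 30 * (8 - 16) - 25 = 14

2P = (16, 14)


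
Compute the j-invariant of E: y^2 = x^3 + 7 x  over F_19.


Delta = -16(4 a^3 + 27 b^2) mod 19 = 12
-1728 * (4 a)^3 = -1728 * (4*7)^3 mod 19 = 7
j = 7 * 12^(-1) mod 19 = 18

j = 18 (mod 19)


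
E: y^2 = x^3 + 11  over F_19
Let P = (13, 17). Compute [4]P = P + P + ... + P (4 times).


k = 4 = 100_2 (binary, LSB first: 001)
Double-and-add from P = (13, 17):
  bit 0 = 0: acc unchanged = O
  bit 1 = 0: acc unchanged = O
  bit 2 = 1: acc = O + (0, 7) = (0, 7)

4P = (0, 7)


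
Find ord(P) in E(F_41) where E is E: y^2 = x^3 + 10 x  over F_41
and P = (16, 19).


Compute successive multiples of P until we hit O:
  1P = (16, 19)
  2P = (0, 0)
  3P = (16, 22)
  4P = O

ord(P) = 4


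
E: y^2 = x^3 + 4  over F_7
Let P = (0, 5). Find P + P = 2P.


Doubling: s = (3 x1^2 + a) / (2 y1)
s = (3*0^2 + 0) / (2*5) mod 7 = 0
x3 = s^2 - 2 x1 mod 7 = 0^2 - 2*0 = 0
y3 = s (x1 - x3) - y1 mod 7 = 0 * (0 - 0) - 5 = 2

2P = (0, 2)


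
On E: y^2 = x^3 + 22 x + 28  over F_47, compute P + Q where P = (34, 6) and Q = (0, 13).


P != Q, so use the chord formula.
s = (y2 - y1) / (x2 - x1) = (7) / (13) mod 47 = 15
x3 = s^2 - x1 - x2 mod 47 = 15^2 - 34 - 0 = 3
y3 = s (x1 - x3) - y1 mod 47 = 15 * (34 - 3) - 6 = 36

P + Q = (3, 36)


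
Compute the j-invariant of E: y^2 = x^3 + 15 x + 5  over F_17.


Delta = -16(4 a^3 + 27 b^2) mod 17 = 14
-1728 * (4 a)^3 = -1728 * (4*15)^3 mod 17 = 5
j = 5 * 14^(-1) mod 17 = 4

j = 4 (mod 17)


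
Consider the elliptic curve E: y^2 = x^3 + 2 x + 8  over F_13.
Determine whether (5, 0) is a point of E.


Check whether y^2 = x^3 + 2 x + 8 (mod 13) for (x, y) = (5, 0).
LHS: y^2 = 0^2 mod 13 = 0
RHS: x^3 + 2 x + 8 = 5^3 + 2*5 + 8 mod 13 = 0
LHS = RHS

Yes, on the curve


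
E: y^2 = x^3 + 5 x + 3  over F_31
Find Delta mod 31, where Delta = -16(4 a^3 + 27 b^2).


4 a^3 + 27 b^2 = 4*5^3 + 27*3^2 = 500 + 243 = 743
Delta = -16 * (743) = -11888
Delta mod 31 = 16

Delta = 16 (mod 31)


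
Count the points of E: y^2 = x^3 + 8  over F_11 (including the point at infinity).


For each x in F_11, count y with y^2 = x^3 + 0 x + 8 mod 11:
  x = 1: RHS = 9, y in [3, 8]  -> 2 point(s)
  x = 2: RHS = 5, y in [4, 7]  -> 2 point(s)
  x = 5: RHS = 1, y in [1, 10]  -> 2 point(s)
  x = 6: RHS = 4, y in [2, 9]  -> 2 point(s)
  x = 8: RHS = 3, y in [5, 6]  -> 2 point(s)
  x = 9: RHS = 0, y in [0]  -> 1 point(s)
Affine points: 11. Add the point at infinity: total = 12.

#E(F_11) = 12


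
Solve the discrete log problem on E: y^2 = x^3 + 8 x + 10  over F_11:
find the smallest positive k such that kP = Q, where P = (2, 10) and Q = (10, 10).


Enumerate multiples of P until we hit Q = (10, 10):
  1P = (2, 10)
  2P = (8, 6)
  3P = (10, 10)
Match found at i = 3.

k = 3


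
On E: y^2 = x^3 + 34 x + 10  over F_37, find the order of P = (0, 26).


Compute successive multiples of P until we hit O:
  1P = (0, 26)
  2P = (3, 19)
  3P = (23, 3)
  4P = (15, 26)
  5P = (22, 11)
  6P = (16, 32)
  7P = (9, 3)
  8P = (19, 2)
  ... (continuing to 23P)
  23P = O

ord(P) = 23


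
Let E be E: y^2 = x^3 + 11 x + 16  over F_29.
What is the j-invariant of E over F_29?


Delta = -16(4 a^3 + 27 b^2) mod 29 = 3
-1728 * (4 a)^3 = -1728 * (4*11)^3 mod 29 = 16
j = 16 * 3^(-1) mod 29 = 15

j = 15 (mod 29)


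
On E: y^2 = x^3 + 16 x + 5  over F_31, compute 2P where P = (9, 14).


Doubling: s = (3 x1^2 + a) / (2 y1)
s = (3*9^2 + 16) / (2*14) mod 31 = 17
x3 = s^2 - 2 x1 mod 31 = 17^2 - 2*9 = 23
y3 = s (x1 - x3) - y1 mod 31 = 17 * (9 - 23) - 14 = 27

2P = (23, 27)


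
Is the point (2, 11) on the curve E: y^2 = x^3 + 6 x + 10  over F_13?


Check whether y^2 = x^3 + 6 x + 10 (mod 13) for (x, y) = (2, 11).
LHS: y^2 = 11^2 mod 13 = 4
RHS: x^3 + 6 x + 10 = 2^3 + 6*2 + 10 mod 13 = 4
LHS = RHS

Yes, on the curve


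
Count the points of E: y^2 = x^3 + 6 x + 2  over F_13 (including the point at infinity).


For each x in F_13, count y with y^2 = x^3 + 6 x + 2 mod 13:
  x = 1: RHS = 9, y in [3, 10]  -> 2 point(s)
  x = 2: RHS = 9, y in [3, 10]  -> 2 point(s)
  x = 4: RHS = 12, y in [5, 8]  -> 2 point(s)
  x = 5: RHS = 1, y in [1, 12]  -> 2 point(s)
  x = 7: RHS = 10, y in [6, 7]  -> 2 point(s)
  x = 8: RHS = 3, y in [4, 9]  -> 2 point(s)
  x = 10: RHS = 9, y in [3, 10]  -> 2 point(s)
Affine points: 14. Add the point at infinity: total = 15.

#E(F_13) = 15


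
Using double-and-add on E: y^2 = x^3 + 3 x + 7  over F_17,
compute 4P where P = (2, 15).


k = 4 = 100_2 (binary, LSB first: 001)
Double-and-add from P = (2, 15):
  bit 0 = 0: acc unchanged = O
  bit 1 = 0: acc unchanged = O
  bit 2 = 1: acc = O + (8, 13) = (8, 13)

4P = (8, 13)


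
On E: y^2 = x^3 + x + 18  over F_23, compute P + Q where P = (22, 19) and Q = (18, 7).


P != Q, so use the chord formula.
s = (y2 - y1) / (x2 - x1) = (11) / (19) mod 23 = 3
x3 = s^2 - x1 - x2 mod 23 = 3^2 - 22 - 18 = 15
y3 = s (x1 - x3) - y1 mod 23 = 3 * (22 - 15) - 19 = 2

P + Q = (15, 2)


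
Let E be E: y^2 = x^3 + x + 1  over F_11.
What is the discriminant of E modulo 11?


4 a^3 + 27 b^2 = 4*1^3 + 27*1^2 = 4 + 27 = 31
Delta = -16 * (31) = -496
Delta mod 11 = 10

Delta = 10 (mod 11)


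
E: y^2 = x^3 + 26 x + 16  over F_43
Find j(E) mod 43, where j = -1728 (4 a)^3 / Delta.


Delta = -16(4 a^3 + 27 b^2) mod 43 = 20
-1728 * (4 a)^3 = -1728 * (4*26)^3 mod 43 = 42
j = 42 * 20^(-1) mod 43 = 15

j = 15 (mod 43)


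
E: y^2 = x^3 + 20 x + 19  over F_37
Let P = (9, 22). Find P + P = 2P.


Doubling: s = (3 x1^2 + a) / (2 y1)
s = (3*9^2 + 20) / (2*22) mod 37 = 27
x3 = s^2 - 2 x1 mod 37 = 27^2 - 2*9 = 8
y3 = s (x1 - x3) - y1 mod 37 = 27 * (9 - 8) - 22 = 5

2P = (8, 5)


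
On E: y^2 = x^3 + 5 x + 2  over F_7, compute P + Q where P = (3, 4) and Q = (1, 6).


P != Q, so use the chord formula.
s = (y2 - y1) / (x2 - x1) = (2) / (5) mod 7 = 6
x3 = s^2 - x1 - x2 mod 7 = 6^2 - 3 - 1 = 4
y3 = s (x1 - x3) - y1 mod 7 = 6 * (3 - 4) - 4 = 4

P + Q = (4, 4)


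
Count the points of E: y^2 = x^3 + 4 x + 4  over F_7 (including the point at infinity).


For each x in F_7, count y with y^2 = x^3 + 4 x + 4 mod 7:
  x = 0: RHS = 4, y in [2, 5]  -> 2 point(s)
  x = 1: RHS = 2, y in [3, 4]  -> 2 point(s)
  x = 3: RHS = 1, y in [1, 6]  -> 2 point(s)
  x = 4: RHS = 0, y in [0]  -> 1 point(s)
  x = 5: RHS = 2, y in [3, 4]  -> 2 point(s)
Affine points: 9. Add the point at infinity: total = 10.

#E(F_7) = 10


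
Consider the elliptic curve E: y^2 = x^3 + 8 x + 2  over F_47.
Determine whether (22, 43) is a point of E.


Check whether y^2 = x^3 + 8 x + 2 (mod 47) for (x, y) = (22, 43).
LHS: y^2 = 43^2 mod 47 = 16
RHS: x^3 + 8 x + 2 = 22^3 + 8*22 + 2 mod 47 = 16
LHS = RHS

Yes, on the curve


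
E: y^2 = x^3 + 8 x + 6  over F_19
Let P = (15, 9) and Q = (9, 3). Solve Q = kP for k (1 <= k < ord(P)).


Enumerate multiples of P until we hit Q = (9, 3):
  1P = (15, 9)
  2P = (9, 16)
  3P = (18, 4)
  4P = (12, 5)
  5P = (17, 1)
  6P = (3, 0)
  7P = (17, 18)
  8P = (12, 14)
  9P = (18, 15)
  10P = (9, 3)
Match found at i = 10.

k = 10


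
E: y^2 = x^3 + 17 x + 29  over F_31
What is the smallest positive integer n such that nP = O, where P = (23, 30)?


Compute successive multiples of P until we hit O:
  1P = (23, 30)
  2P = (1, 27)
  3P = (14, 29)
  4P = (12, 16)
  5P = (3, 18)
  6P = (19, 22)
  7P = (24, 30)
  8P = (15, 1)
  ... (continuing to 25P)
  25P = O

ord(P) = 25


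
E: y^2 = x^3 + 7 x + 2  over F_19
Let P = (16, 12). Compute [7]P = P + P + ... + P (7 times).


k = 7 = 111_2 (binary, LSB first: 111)
Double-and-add from P = (16, 12):
  bit 0 = 1: acc = O + (16, 12) = (16, 12)
  bit 1 = 1: acc = (16, 12) + (15, 10) = (11, 17)
  bit 2 = 1: acc = (11, 17) + (12, 3) = (2, 9)

7P = (2, 9)


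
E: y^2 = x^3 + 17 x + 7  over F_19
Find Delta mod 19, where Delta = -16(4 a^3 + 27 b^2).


4 a^3 + 27 b^2 = 4*17^3 + 27*7^2 = 19652 + 1323 = 20975
Delta = -16 * (20975) = -335600
Delta mod 19 = 16

Delta = 16 (mod 19)


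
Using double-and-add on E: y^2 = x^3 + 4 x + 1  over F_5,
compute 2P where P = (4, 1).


k = 2 = 10_2 (binary, LSB first: 01)
Double-and-add from P = (4, 1):
  bit 0 = 0: acc unchanged = O
  bit 1 = 1: acc = O + (3, 0) = (3, 0)

2P = (3, 0)


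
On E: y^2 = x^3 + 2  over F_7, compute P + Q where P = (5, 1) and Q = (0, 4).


P != Q, so use the chord formula.
s = (y2 - y1) / (x2 - x1) = (3) / (2) mod 7 = 5
x3 = s^2 - x1 - x2 mod 7 = 5^2 - 5 - 0 = 6
y3 = s (x1 - x3) - y1 mod 7 = 5 * (5 - 6) - 1 = 1

P + Q = (6, 1)


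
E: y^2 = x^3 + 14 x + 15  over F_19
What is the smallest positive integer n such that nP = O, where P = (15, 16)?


Compute successive multiples of P until we hit O:
  1P = (15, 16)
  2P = (5, 1)
  3P = (6, 7)
  4P = (18, 0)
  5P = (6, 12)
  6P = (5, 18)
  7P = (15, 3)
  8P = O

ord(P) = 8


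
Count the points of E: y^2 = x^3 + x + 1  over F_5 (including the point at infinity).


For each x in F_5, count y with y^2 = x^3 + 1 x + 1 mod 5:
  x = 0: RHS = 1, y in [1, 4]  -> 2 point(s)
  x = 2: RHS = 1, y in [1, 4]  -> 2 point(s)
  x = 3: RHS = 1, y in [1, 4]  -> 2 point(s)
  x = 4: RHS = 4, y in [2, 3]  -> 2 point(s)
Affine points: 8. Add the point at infinity: total = 9.

#E(F_5) = 9


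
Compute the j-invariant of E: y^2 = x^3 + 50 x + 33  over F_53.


Delta = -16(4 a^3 + 27 b^2) mod 53 = 12
-1728 * (4 a)^3 = -1728 * (4*50)^3 mod 53 = 17
j = 17 * 12^(-1) mod 53 = 50

j = 50 (mod 53)


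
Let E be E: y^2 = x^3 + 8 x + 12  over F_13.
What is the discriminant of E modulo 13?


4 a^3 + 27 b^2 = 4*8^3 + 27*12^2 = 2048 + 3888 = 5936
Delta = -16 * (5936) = -94976
Delta mod 13 = 2

Delta = 2 (mod 13)


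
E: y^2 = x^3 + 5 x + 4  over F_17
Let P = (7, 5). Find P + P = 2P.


Doubling: s = (3 x1^2 + a) / (2 y1)
s = (3*7^2 + 5) / (2*5) mod 17 = 5
x3 = s^2 - 2 x1 mod 17 = 5^2 - 2*7 = 11
y3 = s (x1 - x3) - y1 mod 17 = 5 * (7 - 11) - 5 = 9

2P = (11, 9)


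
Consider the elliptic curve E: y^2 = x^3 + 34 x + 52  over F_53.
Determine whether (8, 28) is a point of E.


Check whether y^2 = x^3 + 34 x + 52 (mod 53) for (x, y) = (8, 28).
LHS: y^2 = 28^2 mod 53 = 42
RHS: x^3 + 34 x + 52 = 8^3 + 34*8 + 52 mod 53 = 41
LHS != RHS

No, not on the curve


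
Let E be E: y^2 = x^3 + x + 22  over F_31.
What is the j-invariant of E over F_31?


Delta = -16(4 a^3 + 27 b^2) mod 31 = 5
-1728 * (4 a)^3 = -1728 * (4*1)^3 mod 31 = 16
j = 16 * 5^(-1) mod 31 = 28

j = 28 (mod 31)


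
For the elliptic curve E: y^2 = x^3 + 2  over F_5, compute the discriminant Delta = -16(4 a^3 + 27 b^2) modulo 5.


4 a^3 + 27 b^2 = 4*0^3 + 27*2^2 = 0 + 108 = 108
Delta = -16 * (108) = -1728
Delta mod 5 = 2

Delta = 2 (mod 5)


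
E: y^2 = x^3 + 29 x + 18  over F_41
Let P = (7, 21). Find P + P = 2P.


Doubling: s = (3 x1^2 + a) / (2 y1)
s = (3*7^2 + 29) / (2*21) mod 41 = 12
x3 = s^2 - 2 x1 mod 41 = 12^2 - 2*7 = 7
y3 = s (x1 - x3) - y1 mod 41 = 12 * (7 - 7) - 21 = 20

2P = (7, 20)


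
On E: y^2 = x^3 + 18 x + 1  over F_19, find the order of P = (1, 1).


Compute successive multiples of P until we hit O:
  1P = (1, 1)
  2P = (18, 1)
  3P = (0, 18)
  4P = (3, 14)
  5P = (5, 11)
  6P = (5, 8)
  7P = (3, 5)
  8P = (0, 1)
  ... (continuing to 11P)
  11P = O

ord(P) = 11


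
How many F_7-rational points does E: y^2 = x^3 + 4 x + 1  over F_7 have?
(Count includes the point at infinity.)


For each x in F_7, count y with y^2 = x^3 + 4 x + 1 mod 7:
  x = 0: RHS = 1, y in [1, 6]  -> 2 point(s)
  x = 4: RHS = 4, y in [2, 5]  -> 2 point(s)
Affine points: 4. Add the point at infinity: total = 5.

#E(F_7) = 5


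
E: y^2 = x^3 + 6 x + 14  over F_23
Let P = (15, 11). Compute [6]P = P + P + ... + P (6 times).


k = 6 = 110_2 (binary, LSB first: 011)
Double-and-add from P = (15, 11):
  bit 0 = 0: acc unchanged = O
  bit 1 = 1: acc = O + (5, 10) = (5, 10)
  bit 2 = 1: acc = (5, 10) + (6, 17) = (15, 12)

6P = (15, 12)


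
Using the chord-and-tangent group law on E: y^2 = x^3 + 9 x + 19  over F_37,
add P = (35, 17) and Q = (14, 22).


P != Q, so use the chord formula.
s = (y2 - y1) / (x2 - x1) = (5) / (16) mod 37 = 35
x3 = s^2 - x1 - x2 mod 37 = 35^2 - 35 - 14 = 29
y3 = s (x1 - x3) - y1 mod 37 = 35 * (35 - 29) - 17 = 8

P + Q = (29, 8)


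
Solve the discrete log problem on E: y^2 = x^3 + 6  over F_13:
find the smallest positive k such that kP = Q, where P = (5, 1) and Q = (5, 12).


Enumerate multiples of P until we hit Q = (5, 12):
  1P = (5, 1)
  2P = (2, 1)
  3P = (6, 12)
  4P = (6, 1)
  5P = (2, 12)
  6P = (5, 12)
Match found at i = 6.

k = 6


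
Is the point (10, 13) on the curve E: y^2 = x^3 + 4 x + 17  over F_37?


Check whether y^2 = x^3 + 4 x + 17 (mod 37) for (x, y) = (10, 13).
LHS: y^2 = 13^2 mod 37 = 21
RHS: x^3 + 4 x + 17 = 10^3 + 4*10 + 17 mod 37 = 21
LHS = RHS

Yes, on the curve


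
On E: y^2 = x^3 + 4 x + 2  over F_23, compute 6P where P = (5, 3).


k = 6 = 110_2 (binary, LSB first: 011)
Double-and-add from P = (5, 3):
  bit 0 = 0: acc unchanged = O
  bit 1 = 1: acc = O + (3, 8) = (3, 8)
  bit 2 = 1: acc = (3, 8) + (0, 5) = (21, 20)

6P = (21, 20)


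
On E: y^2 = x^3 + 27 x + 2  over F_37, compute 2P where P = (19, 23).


Doubling: s = (3 x1^2 + a) / (2 y1)
s = (3*19^2 + 27) / (2*23) mod 37 = 0
x3 = s^2 - 2 x1 mod 37 = 0^2 - 2*19 = 36
y3 = s (x1 - x3) - y1 mod 37 = 0 * (19 - 36) - 23 = 14

2P = (36, 14)


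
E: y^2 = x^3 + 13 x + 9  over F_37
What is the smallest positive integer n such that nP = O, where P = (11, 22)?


Compute successive multiples of P until we hit O:
  1P = (11, 22)
  2P = (18, 9)
  3P = (19, 14)
  4P = (8, 12)
  5P = (25, 30)
  6P = (27, 27)
  7P = (3, 36)
  8P = (33, 35)
  ... (continuing to 46P)
  46P = O

ord(P) = 46


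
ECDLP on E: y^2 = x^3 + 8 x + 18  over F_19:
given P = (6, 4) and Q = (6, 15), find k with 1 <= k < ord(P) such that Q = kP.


Enumerate multiples of P until we hit Q = (6, 15):
  1P = (6, 4)
  2P = (13, 18)
  3P = (4, 0)
  4P = (13, 1)
  5P = (6, 15)
Match found at i = 5.

k = 5


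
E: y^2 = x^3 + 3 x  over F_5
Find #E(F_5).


For each x in F_5, count y with y^2 = x^3 + 3 x + 0 mod 5:
  x = 0: RHS = 0, y in [0]  -> 1 point(s)
  x = 1: RHS = 4, y in [2, 3]  -> 2 point(s)
  x = 2: RHS = 4, y in [2, 3]  -> 2 point(s)
  x = 3: RHS = 1, y in [1, 4]  -> 2 point(s)
  x = 4: RHS = 1, y in [1, 4]  -> 2 point(s)
Affine points: 9. Add the point at infinity: total = 10.

#E(F_5) = 10


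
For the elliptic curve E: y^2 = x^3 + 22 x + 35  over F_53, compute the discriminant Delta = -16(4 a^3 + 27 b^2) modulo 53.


4 a^3 + 27 b^2 = 4*22^3 + 27*35^2 = 42592 + 33075 = 75667
Delta = -16 * (75667) = -1210672
Delta mod 53 = 7

Delta = 7 (mod 53)


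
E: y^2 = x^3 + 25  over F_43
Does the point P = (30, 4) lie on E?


Check whether y^2 = x^3 + 0 x + 25 (mod 43) for (x, y) = (30, 4).
LHS: y^2 = 4^2 mod 43 = 16
RHS: x^3 + 0 x + 25 = 30^3 + 0*30 + 25 mod 43 = 21
LHS != RHS

No, not on the curve


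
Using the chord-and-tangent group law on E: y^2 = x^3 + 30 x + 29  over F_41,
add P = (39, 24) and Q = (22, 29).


P != Q, so use the chord formula.
s = (y2 - y1) / (x2 - x1) = (5) / (24) mod 41 = 19
x3 = s^2 - x1 - x2 mod 41 = 19^2 - 39 - 22 = 13
y3 = s (x1 - x3) - y1 mod 41 = 19 * (39 - 13) - 24 = 19

P + Q = (13, 19)


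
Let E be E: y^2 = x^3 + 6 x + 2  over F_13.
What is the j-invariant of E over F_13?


Delta = -16(4 a^3 + 27 b^2) mod 13 = 9
-1728 * (4 a)^3 = -1728 * (4*6)^3 mod 13 = 5
j = 5 * 9^(-1) mod 13 = 2

j = 2 (mod 13)


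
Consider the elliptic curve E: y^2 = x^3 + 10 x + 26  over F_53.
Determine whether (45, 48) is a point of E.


Check whether y^2 = x^3 + 10 x + 26 (mod 53) for (x, y) = (45, 48).
LHS: y^2 = 48^2 mod 53 = 25
RHS: x^3 + 10 x + 26 = 45^3 + 10*45 + 26 mod 53 = 17
LHS != RHS

No, not on the curve


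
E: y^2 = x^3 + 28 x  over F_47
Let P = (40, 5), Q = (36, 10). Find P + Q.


P != Q, so use the chord formula.
s = (y2 - y1) / (x2 - x1) = (5) / (43) mod 47 = 34
x3 = s^2 - x1 - x2 mod 47 = 34^2 - 40 - 36 = 46
y3 = s (x1 - x3) - y1 mod 47 = 34 * (40 - 46) - 5 = 26

P + Q = (46, 26)


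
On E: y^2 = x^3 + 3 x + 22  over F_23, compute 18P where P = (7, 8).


k = 18 = 10010_2 (binary, LSB first: 01001)
Double-and-add from P = (7, 8):
  bit 0 = 0: acc unchanged = O
  bit 1 = 1: acc = O + (11, 12) = (11, 12)
  bit 2 = 0: acc unchanged = (11, 12)
  bit 3 = 0: acc unchanged = (11, 12)
  bit 4 = 1: acc = (11, 12) + (3, 9) = (21, 13)

18P = (21, 13)


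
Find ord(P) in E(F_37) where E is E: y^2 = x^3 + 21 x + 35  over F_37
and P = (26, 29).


Compute successive multiples of P until we hit O:
  1P = (26, 29)
  2P = (6, 9)
  3P = (6, 28)
  4P = (26, 8)
  5P = O

ord(P) = 5


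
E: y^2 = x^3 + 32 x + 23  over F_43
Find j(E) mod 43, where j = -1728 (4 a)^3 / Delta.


Delta = -16(4 a^3 + 27 b^2) mod 43 = 18
-1728 * (4 a)^3 = -1728 * (4*32)^3 mod 43 = 8
j = 8 * 18^(-1) mod 43 = 10

j = 10 (mod 43)


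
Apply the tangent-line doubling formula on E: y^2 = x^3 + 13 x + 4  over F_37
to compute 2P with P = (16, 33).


Doubling: s = (3 x1^2 + a) / (2 y1)
s = (3*16^2 + 13) / (2*33) mod 37 = 18
x3 = s^2 - 2 x1 mod 37 = 18^2 - 2*16 = 33
y3 = s (x1 - x3) - y1 mod 37 = 18 * (16 - 33) - 33 = 31

2P = (33, 31)


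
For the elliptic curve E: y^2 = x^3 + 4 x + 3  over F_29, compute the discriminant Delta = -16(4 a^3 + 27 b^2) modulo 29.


4 a^3 + 27 b^2 = 4*4^3 + 27*3^2 = 256 + 243 = 499
Delta = -16 * (499) = -7984
Delta mod 29 = 20

Delta = 20 (mod 29)


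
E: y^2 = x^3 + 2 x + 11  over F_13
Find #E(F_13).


For each x in F_13, count y with y^2 = x^3 + 2 x + 11 mod 13:
  x = 1: RHS = 1, y in [1, 12]  -> 2 point(s)
  x = 2: RHS = 10, y in [6, 7]  -> 2 point(s)
  x = 5: RHS = 3, y in [4, 9]  -> 2 point(s)
  x = 7: RHS = 4, y in [2, 11]  -> 2 point(s)
  x = 9: RHS = 4, y in [2, 11]  -> 2 point(s)
  x = 10: RHS = 4, y in [2, 11]  -> 2 point(s)
  x = 11: RHS = 12, y in [5, 8]  -> 2 point(s)
Affine points: 14. Add the point at infinity: total = 15.

#E(F_13) = 15


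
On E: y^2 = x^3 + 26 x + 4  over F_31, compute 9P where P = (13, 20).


k = 9 = 1001_2 (binary, LSB first: 1001)
Double-and-add from P = (13, 20):
  bit 0 = 1: acc = O + (13, 20) = (13, 20)
  bit 1 = 0: acc unchanged = (13, 20)
  bit 2 = 0: acc unchanged = (13, 20)
  bit 3 = 1: acc = (13, 20) + (2, 23) = (13, 11)

9P = (13, 11)


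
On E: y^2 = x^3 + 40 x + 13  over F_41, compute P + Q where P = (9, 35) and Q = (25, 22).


P != Q, so use the chord formula.
s = (y2 - y1) / (x2 - x1) = (28) / (16) mod 41 = 12
x3 = s^2 - x1 - x2 mod 41 = 12^2 - 9 - 25 = 28
y3 = s (x1 - x3) - y1 mod 41 = 12 * (9 - 28) - 35 = 24

P + Q = (28, 24)


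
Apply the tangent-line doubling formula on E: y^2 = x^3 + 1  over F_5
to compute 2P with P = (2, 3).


Doubling: s = (3 x1^2 + a) / (2 y1)
s = (3*2^2 + 0) / (2*3) mod 5 = 2
x3 = s^2 - 2 x1 mod 5 = 2^2 - 2*2 = 0
y3 = s (x1 - x3) - y1 mod 5 = 2 * (2 - 0) - 3 = 1

2P = (0, 1)


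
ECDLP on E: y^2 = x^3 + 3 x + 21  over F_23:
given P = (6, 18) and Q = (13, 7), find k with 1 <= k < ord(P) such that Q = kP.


Enumerate multiples of P until we hit Q = (13, 7):
  1P = (6, 18)
  2P = (13, 16)
  3P = (13, 7)
Match found at i = 3.

k = 3


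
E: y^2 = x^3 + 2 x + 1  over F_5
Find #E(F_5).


For each x in F_5, count y with y^2 = x^3 + 2 x + 1 mod 5:
  x = 0: RHS = 1, y in [1, 4]  -> 2 point(s)
  x = 1: RHS = 4, y in [2, 3]  -> 2 point(s)
  x = 3: RHS = 4, y in [2, 3]  -> 2 point(s)
Affine points: 6. Add the point at infinity: total = 7.

#E(F_5) = 7


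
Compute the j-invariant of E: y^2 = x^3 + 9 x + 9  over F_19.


Delta = -16(4 a^3 + 27 b^2) mod 19 = 14
-1728 * (4 a)^3 = -1728 * (4*9)^3 mod 19 = 11
j = 11 * 14^(-1) mod 19 = 13

j = 13 (mod 19)


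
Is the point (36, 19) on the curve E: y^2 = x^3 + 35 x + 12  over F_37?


Check whether y^2 = x^3 + 35 x + 12 (mod 37) for (x, y) = (36, 19).
LHS: y^2 = 19^2 mod 37 = 28
RHS: x^3 + 35 x + 12 = 36^3 + 35*36 + 12 mod 37 = 13
LHS != RHS

No, not on the curve


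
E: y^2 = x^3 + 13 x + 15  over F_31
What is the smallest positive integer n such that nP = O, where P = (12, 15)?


Compute successive multiples of P until we hit O:
  1P = (12, 15)
  2P = (4, 21)
  3P = (2, 24)
  4P = (2, 7)
  5P = (4, 10)
  6P = (12, 16)
  7P = O

ord(P) = 7


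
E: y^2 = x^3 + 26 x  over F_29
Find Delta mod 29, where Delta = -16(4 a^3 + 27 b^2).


4 a^3 + 27 b^2 = 4*26^3 + 27*0^2 = 70304 + 0 = 70304
Delta = -16 * (70304) = -1124864
Delta mod 29 = 17

Delta = 17 (mod 29)


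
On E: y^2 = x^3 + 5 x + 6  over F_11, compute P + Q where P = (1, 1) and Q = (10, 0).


P != Q, so use the chord formula.
s = (y2 - y1) / (x2 - x1) = (10) / (9) mod 11 = 6
x3 = s^2 - x1 - x2 mod 11 = 6^2 - 1 - 10 = 3
y3 = s (x1 - x3) - y1 mod 11 = 6 * (1 - 3) - 1 = 9

P + Q = (3, 9)


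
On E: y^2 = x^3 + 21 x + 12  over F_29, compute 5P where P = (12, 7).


k = 5 = 101_2 (binary, LSB first: 101)
Double-and-add from P = (12, 7):
  bit 0 = 1: acc = O + (12, 7) = (12, 7)
  bit 1 = 0: acc unchanged = (12, 7)
  bit 2 = 1: acc = (12, 7) + (17, 27) = (16, 6)

5P = (16, 6)


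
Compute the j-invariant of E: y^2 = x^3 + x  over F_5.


Delta = -16(4 a^3 + 27 b^2) mod 5 = 1
-1728 * (4 a)^3 = -1728 * (4*1)^3 mod 5 = 3
j = 3 * 1^(-1) mod 5 = 3

j = 3 (mod 5)


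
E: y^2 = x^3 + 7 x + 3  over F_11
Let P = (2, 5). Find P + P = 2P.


Doubling: s = (3 x1^2 + a) / (2 y1)
s = (3*2^2 + 7) / (2*5) mod 11 = 3
x3 = s^2 - 2 x1 mod 11 = 3^2 - 2*2 = 5
y3 = s (x1 - x3) - y1 mod 11 = 3 * (2 - 5) - 5 = 8

2P = (5, 8)


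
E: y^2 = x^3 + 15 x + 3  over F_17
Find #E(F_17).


For each x in F_17, count y with y^2 = x^3 + 15 x + 3 mod 17:
  x = 1: RHS = 2, y in [6, 11]  -> 2 point(s)
  x = 4: RHS = 8, y in [5, 12]  -> 2 point(s)
  x = 5: RHS = 16, y in [4, 13]  -> 2 point(s)
  x = 7: RHS = 9, y in [3, 14]  -> 2 point(s)
  x = 9: RHS = 0, y in [0]  -> 1 point(s)
  x = 13: RHS = 15, y in [7, 10]  -> 2 point(s)
  x = 14: RHS = 16, y in [4, 13]  -> 2 point(s)
  x = 15: RHS = 16, y in [4, 13]  -> 2 point(s)
  x = 16: RHS = 4, y in [2, 15]  -> 2 point(s)
Affine points: 17. Add the point at infinity: total = 18.

#E(F_17) = 18


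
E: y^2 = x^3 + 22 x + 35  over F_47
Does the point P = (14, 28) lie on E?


Check whether y^2 = x^3 + 22 x + 35 (mod 47) for (x, y) = (14, 28).
LHS: y^2 = 28^2 mod 47 = 32
RHS: x^3 + 22 x + 35 = 14^3 + 22*14 + 35 mod 47 = 32
LHS = RHS

Yes, on the curve


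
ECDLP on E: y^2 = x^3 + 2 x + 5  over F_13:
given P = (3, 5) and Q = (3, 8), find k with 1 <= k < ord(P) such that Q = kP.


Enumerate multiples of P until we hit Q = (3, 8):
  1P = (3, 5)
  2P = (8, 0)
  3P = (3, 8)
Match found at i = 3.

k = 3


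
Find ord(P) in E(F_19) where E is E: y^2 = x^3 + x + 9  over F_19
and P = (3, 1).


Compute successive multiples of P until we hit O:
  1P = (3, 1)
  2P = (0, 3)
  3P = (8, 15)
  4P = (9, 5)
  5P = (18, 8)
  6P = (7, 6)
  7P = (7, 13)
  8P = (18, 11)
  ... (continuing to 13P)
  13P = O

ord(P) = 13


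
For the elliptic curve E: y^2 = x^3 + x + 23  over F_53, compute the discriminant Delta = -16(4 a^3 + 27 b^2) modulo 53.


4 a^3 + 27 b^2 = 4*1^3 + 27*23^2 = 4 + 14283 = 14287
Delta = -16 * (14287) = -228592
Delta mod 53 = 50

Delta = 50 (mod 53)


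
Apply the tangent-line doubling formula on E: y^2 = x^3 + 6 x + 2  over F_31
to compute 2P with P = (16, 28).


Doubling: s = (3 x1^2 + a) / (2 y1)
s = (3*16^2 + 6) / (2*28) mod 31 = 26
x3 = s^2 - 2 x1 mod 31 = 26^2 - 2*16 = 24
y3 = s (x1 - x3) - y1 mod 31 = 26 * (16 - 24) - 28 = 12

2P = (24, 12)


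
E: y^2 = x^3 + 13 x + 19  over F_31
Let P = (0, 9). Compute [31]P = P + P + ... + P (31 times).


k = 31 = 11111_2 (binary, LSB first: 11111)
Double-and-add from P = (0, 9):
  bit 0 = 1: acc = O + (0, 9) = (0, 9)
  bit 1 = 1: acc = (0, 9) + (1, 23) = (9, 20)
  bit 2 = 1: acc = (9, 20) + (30, 6) = (20, 8)
  bit 3 = 1: acc = (20, 8) + (21, 6) = (25, 2)
  bit 4 = 1: acc = (25, 2) + (22, 17) = (9, 11)

31P = (9, 11)


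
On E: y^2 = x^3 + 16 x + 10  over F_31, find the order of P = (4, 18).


Compute successive multiples of P until we hit O:
  1P = (4, 18)
  2P = (12, 16)
  3P = (17, 24)
  4P = (17, 7)
  5P = (12, 15)
  6P = (4, 13)
  7P = O

ord(P) = 7


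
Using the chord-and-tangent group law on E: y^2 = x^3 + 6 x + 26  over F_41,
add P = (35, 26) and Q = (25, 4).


P != Q, so use the chord formula.
s = (y2 - y1) / (x2 - x1) = (19) / (31) mod 41 = 35
x3 = s^2 - x1 - x2 mod 41 = 35^2 - 35 - 25 = 17
y3 = s (x1 - x3) - y1 mod 41 = 35 * (35 - 17) - 26 = 30

P + Q = (17, 30)


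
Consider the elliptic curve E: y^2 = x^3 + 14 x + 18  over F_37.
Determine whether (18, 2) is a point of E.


Check whether y^2 = x^3 + 14 x + 18 (mod 37) for (x, y) = (18, 2).
LHS: y^2 = 2^2 mod 37 = 4
RHS: x^3 + 14 x + 18 = 18^3 + 14*18 + 18 mod 37 = 34
LHS != RHS

No, not on the curve


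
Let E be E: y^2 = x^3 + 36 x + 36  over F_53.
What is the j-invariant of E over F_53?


Delta = -16(4 a^3 + 27 b^2) mod 53 = 3
-1728 * (4 a)^3 = -1728 * (4*36)^3 mod 53 = 39
j = 39 * 3^(-1) mod 53 = 13

j = 13 (mod 53)


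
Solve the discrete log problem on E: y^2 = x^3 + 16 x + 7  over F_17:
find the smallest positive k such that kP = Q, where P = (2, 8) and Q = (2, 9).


Enumerate multiples of P until we hit Q = (2, 9):
  1P = (2, 8)
  2P = (15, 16)
  3P = (4, 13)
  4P = (13, 7)
  5P = (11, 16)
  6P = (5, 12)
  7P = (8, 1)
  8P = (6, 8)
  9P = (9, 9)
  10P = (14, 0)
  11P = (9, 8)
  12P = (6, 9)
  13P = (8, 16)
  14P = (5, 5)
  15P = (11, 1)
  16P = (13, 10)
  17P = (4, 4)
  18P = (15, 1)
  19P = (2, 9)
Match found at i = 19.

k = 19


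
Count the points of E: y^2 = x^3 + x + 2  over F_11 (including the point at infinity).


For each x in F_11, count y with y^2 = x^3 + 1 x + 2 mod 11:
  x = 1: RHS = 4, y in [2, 9]  -> 2 point(s)
  x = 2: RHS = 1, y in [1, 10]  -> 2 point(s)
  x = 4: RHS = 4, y in [2, 9]  -> 2 point(s)
  x = 5: RHS = 0, y in [0]  -> 1 point(s)
  x = 6: RHS = 4, y in [2, 9]  -> 2 point(s)
  x = 7: RHS = 0, y in [0]  -> 1 point(s)
  x = 8: RHS = 5, y in [4, 7]  -> 2 point(s)
  x = 9: RHS = 3, y in [5, 6]  -> 2 point(s)
  x = 10: RHS = 0, y in [0]  -> 1 point(s)
Affine points: 15. Add the point at infinity: total = 16.

#E(F_11) = 16


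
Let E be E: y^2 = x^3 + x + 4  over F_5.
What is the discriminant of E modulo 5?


4 a^3 + 27 b^2 = 4*1^3 + 27*4^2 = 4 + 432 = 436
Delta = -16 * (436) = -6976
Delta mod 5 = 4

Delta = 4 (mod 5)


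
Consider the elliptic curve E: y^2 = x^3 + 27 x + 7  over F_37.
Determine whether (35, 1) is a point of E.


Check whether y^2 = x^3 + 27 x + 7 (mod 37) for (x, y) = (35, 1).
LHS: y^2 = 1^2 mod 37 = 1
RHS: x^3 + 27 x + 7 = 35^3 + 27*35 + 7 mod 37 = 19
LHS != RHS

No, not on the curve


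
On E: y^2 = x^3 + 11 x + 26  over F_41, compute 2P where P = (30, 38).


Doubling: s = (3 x1^2 + a) / (2 y1)
s = (3*30^2 + 11) / (2*38) mod 41 = 6
x3 = s^2 - 2 x1 mod 41 = 6^2 - 2*30 = 17
y3 = s (x1 - x3) - y1 mod 41 = 6 * (30 - 17) - 38 = 40

2P = (17, 40)


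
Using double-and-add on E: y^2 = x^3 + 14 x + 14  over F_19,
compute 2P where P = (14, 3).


k = 2 = 10_2 (binary, LSB first: 01)
Double-and-add from P = (14, 3):
  bit 0 = 0: acc unchanged = O
  bit 1 = 1: acc = O + (11, 13) = (11, 13)

2P = (11, 13)


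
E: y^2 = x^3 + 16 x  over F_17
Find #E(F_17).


For each x in F_17, count y with y^2 = x^3 + 16 x + 0 mod 17:
  x = 0: RHS = 0, y in [0]  -> 1 point(s)
  x = 1: RHS = 0, y in [0]  -> 1 point(s)
  x = 4: RHS = 9, y in [3, 14]  -> 2 point(s)
  x = 5: RHS = 1, y in [1, 16]  -> 2 point(s)
  x = 7: RHS = 13, y in [8, 9]  -> 2 point(s)
  x = 10: RHS = 4, y in [2, 15]  -> 2 point(s)
  x = 12: RHS = 16, y in [4, 13]  -> 2 point(s)
  x = 13: RHS = 8, y in [5, 12]  -> 2 point(s)
  x = 16: RHS = 0, y in [0]  -> 1 point(s)
Affine points: 15. Add the point at infinity: total = 16.

#E(F_17) = 16


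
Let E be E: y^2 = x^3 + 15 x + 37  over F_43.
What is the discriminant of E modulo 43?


4 a^3 + 27 b^2 = 4*15^3 + 27*37^2 = 13500 + 36963 = 50463
Delta = -16 * (50463) = -807408
Delta mod 43 = 3

Delta = 3 (mod 43)


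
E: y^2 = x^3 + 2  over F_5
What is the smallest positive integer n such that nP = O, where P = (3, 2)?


Compute successive multiples of P until we hit O:
  1P = (3, 2)
  2P = (3, 3)
  3P = O

ord(P) = 3


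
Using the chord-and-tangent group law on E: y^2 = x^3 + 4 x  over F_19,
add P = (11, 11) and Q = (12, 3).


P != Q, so use the chord formula.
s = (y2 - y1) / (x2 - x1) = (11) / (1) mod 19 = 11
x3 = s^2 - x1 - x2 mod 19 = 11^2 - 11 - 12 = 3
y3 = s (x1 - x3) - y1 mod 19 = 11 * (11 - 3) - 11 = 1

P + Q = (3, 1)


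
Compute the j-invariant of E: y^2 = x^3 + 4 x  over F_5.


Delta = -16(4 a^3 + 27 b^2) mod 5 = 4
-1728 * (4 a)^3 = -1728 * (4*4)^3 mod 5 = 2
j = 2 * 4^(-1) mod 5 = 3

j = 3 (mod 5)


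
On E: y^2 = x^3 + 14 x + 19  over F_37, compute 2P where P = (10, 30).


Doubling: s = (3 x1^2 + a) / (2 y1)
s = (3*10^2 + 14) / (2*30) mod 37 = 4
x3 = s^2 - 2 x1 mod 37 = 4^2 - 2*10 = 33
y3 = s (x1 - x3) - y1 mod 37 = 4 * (10 - 33) - 30 = 26

2P = (33, 26)


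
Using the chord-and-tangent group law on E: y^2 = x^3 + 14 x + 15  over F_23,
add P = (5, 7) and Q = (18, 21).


P != Q, so use the chord formula.
s = (y2 - y1) / (x2 - x1) = (14) / (13) mod 23 = 17
x3 = s^2 - x1 - x2 mod 23 = 17^2 - 5 - 18 = 13
y3 = s (x1 - x3) - y1 mod 23 = 17 * (5 - 13) - 7 = 18

P + Q = (13, 18)


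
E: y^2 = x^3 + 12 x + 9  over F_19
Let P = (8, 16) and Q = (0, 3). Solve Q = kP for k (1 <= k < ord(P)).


Enumerate multiples of P until we hit Q = (0, 3):
  1P = (8, 16)
  2P = (0, 16)
  3P = (11, 3)
  4P = (4, 11)
  5P = (5, 2)
  6P = (13, 5)
  7P = (15, 7)
  8P = (12, 0)
  9P = (15, 12)
  10P = (13, 14)
  11P = (5, 17)
  12P = (4, 8)
  13P = (11, 16)
  14P = (0, 3)
Match found at i = 14.

k = 14


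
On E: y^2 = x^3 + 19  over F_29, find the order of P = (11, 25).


Compute successive multiples of P until we hit O:
  1P = (11, 25)
  2P = (1, 7)
  3P = (4, 5)
  4P = (5, 17)
  5P = (18, 14)
  6P = (22, 13)
  7P = (19, 18)
  8P = (12, 23)
  ... (continuing to 30P)
  30P = O

ord(P) = 30


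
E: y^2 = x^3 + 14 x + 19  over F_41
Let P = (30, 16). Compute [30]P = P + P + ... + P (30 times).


k = 30 = 11110_2 (binary, LSB first: 01111)
Double-and-add from P = (30, 16):
  bit 0 = 0: acc unchanged = O
  bit 1 = 1: acc = O + (40, 2) = (40, 2)
  bit 2 = 1: acc = (40, 2) + (38, 27) = (27, 20)
  bit 3 = 1: acc = (27, 20) + (6, 14) = (29, 38)
  bit 4 = 1: acc = (29, 38) + (21, 29) = (7, 38)

30P = (7, 38)


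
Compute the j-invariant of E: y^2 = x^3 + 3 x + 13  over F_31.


Delta = -16(4 a^3 + 27 b^2) mod 31 = 5
-1728 * (4 a)^3 = -1728 * (4*3)^3 mod 31 = 29
j = 29 * 5^(-1) mod 31 = 12

j = 12 (mod 31)


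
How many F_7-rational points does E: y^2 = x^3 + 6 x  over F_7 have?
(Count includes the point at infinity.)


For each x in F_7, count y with y^2 = x^3 + 6 x + 0 mod 7:
  x = 0: RHS = 0, y in [0]  -> 1 point(s)
  x = 1: RHS = 0, y in [0]  -> 1 point(s)
  x = 4: RHS = 4, y in [2, 5]  -> 2 point(s)
  x = 5: RHS = 1, y in [1, 6]  -> 2 point(s)
  x = 6: RHS = 0, y in [0]  -> 1 point(s)
Affine points: 7. Add the point at infinity: total = 8.

#E(F_7) = 8


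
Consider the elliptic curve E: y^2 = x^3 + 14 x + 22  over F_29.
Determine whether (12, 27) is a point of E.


Check whether y^2 = x^3 + 14 x + 22 (mod 29) for (x, y) = (12, 27).
LHS: y^2 = 27^2 mod 29 = 4
RHS: x^3 + 14 x + 22 = 12^3 + 14*12 + 22 mod 29 = 4
LHS = RHS

Yes, on the curve
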